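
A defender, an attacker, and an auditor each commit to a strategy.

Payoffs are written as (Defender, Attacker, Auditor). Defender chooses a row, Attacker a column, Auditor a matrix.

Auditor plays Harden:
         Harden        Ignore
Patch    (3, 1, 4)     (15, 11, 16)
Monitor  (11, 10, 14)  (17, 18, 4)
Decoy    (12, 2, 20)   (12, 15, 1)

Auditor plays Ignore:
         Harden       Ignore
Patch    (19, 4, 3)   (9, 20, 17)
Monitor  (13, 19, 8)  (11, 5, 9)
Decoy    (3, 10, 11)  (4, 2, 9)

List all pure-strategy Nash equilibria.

No pure-strategy Nash equilibrium.

Check each profile: it is a Nash equilibrium iff no player can strictly gain by switching unilaterally.
(Patch, Harden, Harden): Defender can switch to Monitor (3 → 11). Not NE.
(Patch, Harden, Ignore): Attacker can switch to Ignore (4 → 20). Not NE.
(Patch, Ignore, Harden): Defender can switch to Monitor (15 → 17). Not NE.
(Patch, Ignore, Ignore): Defender can switch to Monitor (9 → 11). Not NE.
(Monitor, Harden, Harden): Defender can switch to Decoy (11 → 12). Not NE.
(Monitor, Harden, Ignore): Defender can switch to Patch (13 → 19). Not NE.
(Monitor, Ignore, Harden): Auditor can switch to Ignore (4 → 9). Not NE.
(Monitor, Ignore, Ignore): Attacker can switch to Harden (5 → 19). Not NE.
(Decoy, Harden, Harden): Attacker can switch to Ignore (2 → 15). Not NE.
(Decoy, Harden, Ignore): Defender can switch to Patch (3 → 19). Not NE.
(Decoy, Ignore, Harden): Defender can switch to Patch (12 → 15). Not NE.
(Decoy, Ignore, Ignore): Defender can switch to Patch (4 → 9). Not NE.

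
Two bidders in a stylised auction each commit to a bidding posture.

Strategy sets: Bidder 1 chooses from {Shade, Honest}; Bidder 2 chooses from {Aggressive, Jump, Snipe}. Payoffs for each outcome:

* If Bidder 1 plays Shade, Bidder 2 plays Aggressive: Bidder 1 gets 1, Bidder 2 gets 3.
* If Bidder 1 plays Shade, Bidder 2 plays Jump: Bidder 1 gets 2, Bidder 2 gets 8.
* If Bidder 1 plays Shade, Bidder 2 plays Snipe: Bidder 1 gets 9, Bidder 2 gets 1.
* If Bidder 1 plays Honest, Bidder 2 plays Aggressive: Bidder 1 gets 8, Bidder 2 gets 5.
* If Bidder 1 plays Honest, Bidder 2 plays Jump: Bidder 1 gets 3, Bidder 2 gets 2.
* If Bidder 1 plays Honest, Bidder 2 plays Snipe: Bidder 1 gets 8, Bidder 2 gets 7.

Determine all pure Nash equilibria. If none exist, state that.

Bidder 1 against Aggressive: payoffs 1, 8 → best response Honest.
Bidder 1 against Jump: payoffs 2, 3 → best response Honest.
Bidder 1 against Snipe: payoffs 9, 8 → best response Shade.
Bidder 2 against Shade: payoffs 3, 8, 1 → best response Jump.
Bidder 2 against Honest: payoffs 5, 2, 7 → best response Snipe.
No profile is a mutual best response for all players.

No pure-strategy Nash equilibrium.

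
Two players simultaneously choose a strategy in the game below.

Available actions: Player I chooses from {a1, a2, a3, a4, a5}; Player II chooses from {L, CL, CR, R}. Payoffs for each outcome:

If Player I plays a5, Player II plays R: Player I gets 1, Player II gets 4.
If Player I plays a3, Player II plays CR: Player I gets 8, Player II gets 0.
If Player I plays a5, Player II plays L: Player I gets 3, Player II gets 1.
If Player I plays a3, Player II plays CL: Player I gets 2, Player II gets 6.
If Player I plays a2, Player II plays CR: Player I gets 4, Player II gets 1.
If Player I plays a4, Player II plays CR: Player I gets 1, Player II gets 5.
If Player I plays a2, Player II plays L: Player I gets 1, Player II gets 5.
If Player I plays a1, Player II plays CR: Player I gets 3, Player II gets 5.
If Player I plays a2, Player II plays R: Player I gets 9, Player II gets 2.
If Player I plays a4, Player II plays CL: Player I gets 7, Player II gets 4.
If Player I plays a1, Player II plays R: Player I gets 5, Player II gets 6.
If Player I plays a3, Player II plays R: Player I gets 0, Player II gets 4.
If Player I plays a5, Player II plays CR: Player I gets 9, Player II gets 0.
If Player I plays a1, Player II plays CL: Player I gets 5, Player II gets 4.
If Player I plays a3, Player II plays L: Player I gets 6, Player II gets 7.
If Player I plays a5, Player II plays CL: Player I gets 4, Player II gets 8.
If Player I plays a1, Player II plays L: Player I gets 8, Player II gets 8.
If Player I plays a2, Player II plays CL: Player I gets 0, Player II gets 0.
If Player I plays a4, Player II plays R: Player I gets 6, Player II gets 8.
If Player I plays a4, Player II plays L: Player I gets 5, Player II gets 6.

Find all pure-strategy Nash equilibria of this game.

The unique pure-strategy Nash equilibrium is (a1, L).

For each strategy profile, look for a profitable unilateral deviation.
(a1, L): Player I gets 8, best alternative 6; Player II gets 8, best alternative 6. No profitable deviation — NE.
(a1, CL): Player I can switch to a4 (5 → 7). Not NE.
(a1, CR): Player I can switch to a2 (3 → 4). Not NE.
(a1, R): Player I can switch to a2 (5 → 9). Not NE.
(a2, L): Player I can switch to a1 (1 → 8). Not NE.
(a2, CL): Player I can switch to a1 (0 → 5). Not NE.
(a2, CR): Player I can switch to a3 (4 → 8). Not NE.
(The remaining 13 profiles each have a profitable deviation by the same check.)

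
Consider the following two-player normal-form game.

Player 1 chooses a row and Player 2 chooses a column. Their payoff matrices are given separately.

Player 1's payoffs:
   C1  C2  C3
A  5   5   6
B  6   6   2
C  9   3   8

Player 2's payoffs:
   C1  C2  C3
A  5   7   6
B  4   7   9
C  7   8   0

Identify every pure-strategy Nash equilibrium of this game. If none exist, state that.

Player 1 against C1: payoffs 5, 6, 9 → best response C.
Player 1 against C2: payoffs 5, 6, 3 → best response B.
Player 1 against C3: payoffs 6, 2, 8 → best response C.
Player 2 against A: payoffs 5, 7, 6 → best response C2.
Player 2 against B: payoffs 4, 7, 9 → best response C3.
Player 2 against C: payoffs 7, 8, 0 → best response C2.
No profile is a mutual best response for all players.

This game has no pure Nash equilibrium.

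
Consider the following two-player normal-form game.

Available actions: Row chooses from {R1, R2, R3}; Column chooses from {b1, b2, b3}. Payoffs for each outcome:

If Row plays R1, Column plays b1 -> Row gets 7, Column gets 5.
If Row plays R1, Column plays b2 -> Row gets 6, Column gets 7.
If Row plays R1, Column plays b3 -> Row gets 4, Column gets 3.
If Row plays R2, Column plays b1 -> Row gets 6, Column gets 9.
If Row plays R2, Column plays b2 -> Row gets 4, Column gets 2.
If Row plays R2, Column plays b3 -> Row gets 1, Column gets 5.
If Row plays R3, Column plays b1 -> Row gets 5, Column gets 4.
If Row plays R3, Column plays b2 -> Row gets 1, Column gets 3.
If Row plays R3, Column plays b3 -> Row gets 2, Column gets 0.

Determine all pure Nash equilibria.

Pure NE: (R1, b2)

Check each profile: it is a Nash equilibrium iff no player can strictly gain by switching unilaterally.
(R1, b1): Column can switch to b2 (5 → 7). Not NE.
(R1, b2): Row gets 6, best alternative 4; Column gets 7, best alternative 5. No profitable deviation — NE.
(R1, b3): Column can switch to b1 (3 → 5). Not NE.
(R2, b1): Row can switch to R1 (6 → 7). Not NE.
(R2, b2): Row can switch to R1 (4 → 6). Not NE.
(R2, b3): Row can switch to R1 (1 → 4). Not NE.
(R3, b1): Row can switch to R1 (5 → 7). Not NE.
(R3, b2): Row can switch to R1 (1 → 6). Not NE.
(R3, b3): Row can switch to R1 (2 → 4). Not NE.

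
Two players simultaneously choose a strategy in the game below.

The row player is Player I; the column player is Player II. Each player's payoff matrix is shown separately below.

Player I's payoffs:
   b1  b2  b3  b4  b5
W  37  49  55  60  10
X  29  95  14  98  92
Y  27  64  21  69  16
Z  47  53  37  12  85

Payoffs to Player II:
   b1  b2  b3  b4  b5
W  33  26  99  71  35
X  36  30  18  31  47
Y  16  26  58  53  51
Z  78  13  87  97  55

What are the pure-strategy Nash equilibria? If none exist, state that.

Player I against b1: payoffs 37, 29, 27, 47 → best response Z.
Player I against b2: payoffs 49, 95, 64, 53 → best response X.
Player I against b3: payoffs 55, 14, 21, 37 → best response W.
Player I against b4: payoffs 60, 98, 69, 12 → best response X.
Player I against b5: payoffs 10, 92, 16, 85 → best response X.
Player II against W: payoffs 33, 26, 99, 71, 35 → best response b3.
Player II against X: payoffs 36, 30, 18, 31, 47 → best response b5.
Player II against Y: payoffs 16, 26, 58, 53, 51 → best response b3.
Player II against Z: payoffs 78, 13, 87, 97, 55 → best response b4.
Mutual best responses: (W, b3); (X, b5).

The pure Nash equilibria are (W, b3), (X, b5).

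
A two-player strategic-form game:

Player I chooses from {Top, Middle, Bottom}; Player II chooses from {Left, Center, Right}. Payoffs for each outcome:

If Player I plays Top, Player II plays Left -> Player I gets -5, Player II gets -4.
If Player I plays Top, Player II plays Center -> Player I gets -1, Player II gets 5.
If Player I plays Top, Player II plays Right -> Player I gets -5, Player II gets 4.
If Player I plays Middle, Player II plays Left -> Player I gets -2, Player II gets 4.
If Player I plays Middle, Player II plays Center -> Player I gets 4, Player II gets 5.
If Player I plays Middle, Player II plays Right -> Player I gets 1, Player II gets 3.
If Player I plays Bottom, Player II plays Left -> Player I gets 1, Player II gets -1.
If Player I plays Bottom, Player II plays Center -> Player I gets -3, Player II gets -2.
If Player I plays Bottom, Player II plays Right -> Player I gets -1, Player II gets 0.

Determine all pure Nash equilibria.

Player I against Left: payoffs -5, -2, 1 → best response Bottom.
Player I against Center: payoffs -1, 4, -3 → best response Middle.
Player I against Right: payoffs -5, 1, -1 → best response Middle.
Player II against Top: payoffs -4, 5, 4 → best response Center.
Player II against Middle: payoffs 4, 5, 3 → best response Center.
Player II against Bottom: payoffs -1, -2, 0 → best response Right.
Mutual best responses: (Middle, Center).

Pure NE: (Middle, Center)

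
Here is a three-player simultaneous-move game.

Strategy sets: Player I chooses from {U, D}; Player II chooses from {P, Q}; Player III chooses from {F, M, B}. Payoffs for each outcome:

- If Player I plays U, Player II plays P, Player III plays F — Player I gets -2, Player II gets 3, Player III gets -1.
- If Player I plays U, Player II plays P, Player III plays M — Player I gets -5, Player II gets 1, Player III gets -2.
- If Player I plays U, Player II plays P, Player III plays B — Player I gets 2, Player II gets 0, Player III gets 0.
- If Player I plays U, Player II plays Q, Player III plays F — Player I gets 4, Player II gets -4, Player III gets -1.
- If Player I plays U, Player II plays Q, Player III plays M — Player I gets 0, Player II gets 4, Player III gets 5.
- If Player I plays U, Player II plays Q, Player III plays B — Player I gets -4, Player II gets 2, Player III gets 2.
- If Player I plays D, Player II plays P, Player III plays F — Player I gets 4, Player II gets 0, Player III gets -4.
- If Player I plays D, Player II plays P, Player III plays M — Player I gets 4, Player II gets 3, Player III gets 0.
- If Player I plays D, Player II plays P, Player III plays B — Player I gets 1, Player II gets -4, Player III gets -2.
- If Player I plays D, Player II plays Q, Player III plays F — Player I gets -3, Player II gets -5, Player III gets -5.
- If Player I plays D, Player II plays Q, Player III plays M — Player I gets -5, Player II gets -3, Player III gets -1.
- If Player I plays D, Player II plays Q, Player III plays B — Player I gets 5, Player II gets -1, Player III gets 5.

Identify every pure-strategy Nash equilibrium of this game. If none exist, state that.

(U, P, F): Player I can switch to D (-2 → 4). Not NE.
(U, P, M): Player I can switch to D (-5 → 4). Not NE.
(U, P, B): Player II can switch to Q (0 → 2). Not NE.
(U, Q, F): Player II can switch to P (-4 → 3). Not NE.
(U, Q, M): Player I gets 0, best alternative -5; Player II gets 4, best alternative 1; Player III gets 5, best alternative 2. No profitable deviation — NE.
(U, Q, B): Player I can switch to D (-4 → 5). Not NE.
(D, P, F): Player III can switch to M (-4 → 0). Not NE.
(D, P, M): Player I gets 4, best alternative -5; Player II gets 3, best alternative -3; Player III gets 0, best alternative -2. No profitable deviation — NE.
(D, Q, B): Player I gets 5, best alternative -4; Player II gets -1, best alternative -4; Player III gets 5, best alternative -1. No profitable deviation — NE.
(The remaining 3 profiles each have a profitable deviation by the same check.)

(U, Q, M); (D, P, M); (D, Q, B)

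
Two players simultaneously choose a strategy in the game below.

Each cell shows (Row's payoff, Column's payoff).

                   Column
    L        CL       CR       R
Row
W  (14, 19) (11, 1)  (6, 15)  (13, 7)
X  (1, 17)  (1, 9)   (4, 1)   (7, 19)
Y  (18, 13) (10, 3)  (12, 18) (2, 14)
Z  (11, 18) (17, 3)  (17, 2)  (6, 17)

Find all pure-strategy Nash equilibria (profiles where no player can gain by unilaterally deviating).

none

Row against L: payoffs 14, 1, 18, 11 → best response Y.
Row against CL: payoffs 11, 1, 10, 17 → best response Z.
Row against CR: payoffs 6, 4, 12, 17 → best response Z.
Row against R: payoffs 13, 7, 2, 6 → best response W.
Column against W: payoffs 19, 1, 15, 7 → best response L.
Column against X: payoffs 17, 9, 1, 19 → best response R.
Column against Y: payoffs 13, 3, 18, 14 → best response CR.
Column against Z: payoffs 18, 3, 2, 17 → best response L.
No profile is a mutual best response for all players.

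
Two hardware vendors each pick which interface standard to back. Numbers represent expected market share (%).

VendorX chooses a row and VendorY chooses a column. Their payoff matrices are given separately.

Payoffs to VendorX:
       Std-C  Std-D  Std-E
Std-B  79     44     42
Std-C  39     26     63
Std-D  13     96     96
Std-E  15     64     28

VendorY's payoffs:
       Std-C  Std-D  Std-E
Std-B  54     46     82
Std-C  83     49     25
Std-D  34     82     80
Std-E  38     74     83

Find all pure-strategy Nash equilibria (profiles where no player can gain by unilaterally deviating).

Pure NE: (Std-D, Std-D)

For each strategy profile, look for a profitable unilateral deviation.
(Std-B, Std-C): VendorY can switch to Std-E (54 → 82). Not NE.
(Std-B, Std-D): VendorX can switch to Std-D (44 → 96). Not NE.
(Std-B, Std-E): VendorX can switch to Std-C (42 → 63). Not NE.
(Std-C, Std-C): VendorX can switch to Std-B (39 → 79). Not NE.
(Std-C, Std-D): VendorX can switch to Std-B (26 → 44). Not NE.
(Std-C, Std-E): VendorX can switch to Std-D (63 → 96). Not NE.
(Std-D, Std-D): VendorX gets 96, best alternative 64; VendorY gets 82, best alternative 80. No profitable deviation — NE.
(The remaining 5 profiles each have a profitable deviation by the same check.)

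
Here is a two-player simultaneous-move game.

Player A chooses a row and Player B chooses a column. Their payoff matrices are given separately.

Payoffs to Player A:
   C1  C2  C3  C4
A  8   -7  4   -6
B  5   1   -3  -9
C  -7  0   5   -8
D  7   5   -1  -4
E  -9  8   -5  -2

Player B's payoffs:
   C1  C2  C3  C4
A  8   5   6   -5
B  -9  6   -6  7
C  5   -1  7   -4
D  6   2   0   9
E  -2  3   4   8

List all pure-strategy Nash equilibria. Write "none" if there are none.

Pure-strategy Nash equilibria: (A, C1), (C, C3), (E, C4)

(A, C1): Player A gets 8, best alternative 7; Player B gets 8, best alternative 6. No profitable deviation — NE.
(A, C2): Player A can switch to B (-7 → 1). Not NE.
(A, C3): Player A can switch to C (4 → 5). Not NE.
(A, C4): Player A can switch to D (-6 → -4). Not NE.
(B, C1): Player A can switch to A (5 → 8). Not NE.
(B, C2): Player A can switch to D (1 → 5). Not NE.
(B, C3): Player A can switch to A (-3 → 4). Not NE.
(C, C3): Player A gets 5, best alternative 4; Player B gets 7, best alternative 5. No profitable deviation — NE.
(E, C4): Player A gets -2, best alternative -4; Player B gets 8, best alternative 4. No profitable deviation — NE.
(The remaining 11 profiles each have a profitable deviation by the same check.)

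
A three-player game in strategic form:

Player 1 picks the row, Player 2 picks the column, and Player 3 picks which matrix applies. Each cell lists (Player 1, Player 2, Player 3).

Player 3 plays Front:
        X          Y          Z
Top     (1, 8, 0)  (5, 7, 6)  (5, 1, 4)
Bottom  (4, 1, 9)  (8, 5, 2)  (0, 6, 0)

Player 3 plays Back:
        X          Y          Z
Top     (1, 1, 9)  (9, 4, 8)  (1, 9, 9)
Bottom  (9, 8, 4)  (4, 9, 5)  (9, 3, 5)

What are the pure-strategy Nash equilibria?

Mark each player's best response to every combination of opponents' strategies; a profile where every player is best-responding is a pure Nash equilibrium.
Player 1 against (X, Front): payoffs 1, 4 → best response Bottom.
Player 1 against (X, Back): payoffs 1, 9 → best response Bottom.
Player 1 against (Y, Front): payoffs 5, 8 → best response Bottom.
Player 1 against (Y, Back): payoffs 9, 4 → best response Top.
Player 1 against (Z, Front): payoffs 5, 0 → best response Top.
Player 1 against (Z, Back): payoffs 1, 9 → best response Bottom.
Player 2 against (Top, Front): payoffs 8, 7, 1 → best response X.
Player 2 against (Top, Back): payoffs 1, 4, 9 → best response Z.
Player 2 against (Bottom, Front): payoffs 1, 5, 6 → best response Z.
Player 2 against (Bottom, Back): payoffs 8, 9, 3 → best response Y.
Player 3 against (Top, X): payoffs 0, 9 → best response Back.
Player 3 against (Top, Y): payoffs 6, 8 → best response Back.
Player 3 against (Top, Z): payoffs 4, 9 → best response Back.
Player 3 against (Bottom, X): payoffs 9, 4 → best response Front.
Player 3 against (Bottom, Y): payoffs 2, 5 → best response Back.
Player 3 against (Bottom, Z): payoffs 0, 5 → best response Back.
No profile is a mutual best response for all players.

none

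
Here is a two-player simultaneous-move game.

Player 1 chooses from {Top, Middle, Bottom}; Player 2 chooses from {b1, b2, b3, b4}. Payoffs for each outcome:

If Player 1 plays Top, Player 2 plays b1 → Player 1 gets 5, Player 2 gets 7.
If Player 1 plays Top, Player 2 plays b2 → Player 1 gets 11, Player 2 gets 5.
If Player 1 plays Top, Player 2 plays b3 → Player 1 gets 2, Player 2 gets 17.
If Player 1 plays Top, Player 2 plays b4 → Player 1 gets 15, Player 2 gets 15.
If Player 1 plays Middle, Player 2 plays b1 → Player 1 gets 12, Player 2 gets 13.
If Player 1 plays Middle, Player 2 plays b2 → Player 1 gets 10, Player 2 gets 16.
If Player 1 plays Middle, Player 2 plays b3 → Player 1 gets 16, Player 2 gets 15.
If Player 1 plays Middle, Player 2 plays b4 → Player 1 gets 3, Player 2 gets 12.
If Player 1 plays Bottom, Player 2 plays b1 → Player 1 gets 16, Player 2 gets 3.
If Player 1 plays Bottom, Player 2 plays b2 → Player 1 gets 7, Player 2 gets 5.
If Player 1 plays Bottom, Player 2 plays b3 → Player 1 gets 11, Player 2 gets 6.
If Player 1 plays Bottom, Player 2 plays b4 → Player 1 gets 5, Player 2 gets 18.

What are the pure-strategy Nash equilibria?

This game has no pure Nash equilibrium.

For each strategy profile, look for a profitable unilateral deviation.
(Top, b1): Player 1 can switch to Middle (5 → 12). Not NE.
(Top, b2): Player 2 can switch to b1 (5 → 7). Not NE.
(Top, b3): Player 1 can switch to Middle (2 → 16). Not NE.
(Top, b4): Player 2 can switch to b3 (15 → 17). Not NE.
(Middle, b1): Player 1 can switch to Bottom (12 → 16). Not NE.
(Middle, b2): Player 1 can switch to Top (10 → 11). Not NE.
(Middle, b3): Player 2 can switch to b2 (15 → 16). Not NE.
(Middle, b4): Player 1 can switch to Top (3 → 15). Not NE.
(Bottom, b1): Player 2 can switch to b2 (3 → 5). Not NE.
(Bottom, b2): Player 1 can switch to Top (7 → 11). Not NE.
(The remaining 2 profiles each have a profitable deviation by the same check.)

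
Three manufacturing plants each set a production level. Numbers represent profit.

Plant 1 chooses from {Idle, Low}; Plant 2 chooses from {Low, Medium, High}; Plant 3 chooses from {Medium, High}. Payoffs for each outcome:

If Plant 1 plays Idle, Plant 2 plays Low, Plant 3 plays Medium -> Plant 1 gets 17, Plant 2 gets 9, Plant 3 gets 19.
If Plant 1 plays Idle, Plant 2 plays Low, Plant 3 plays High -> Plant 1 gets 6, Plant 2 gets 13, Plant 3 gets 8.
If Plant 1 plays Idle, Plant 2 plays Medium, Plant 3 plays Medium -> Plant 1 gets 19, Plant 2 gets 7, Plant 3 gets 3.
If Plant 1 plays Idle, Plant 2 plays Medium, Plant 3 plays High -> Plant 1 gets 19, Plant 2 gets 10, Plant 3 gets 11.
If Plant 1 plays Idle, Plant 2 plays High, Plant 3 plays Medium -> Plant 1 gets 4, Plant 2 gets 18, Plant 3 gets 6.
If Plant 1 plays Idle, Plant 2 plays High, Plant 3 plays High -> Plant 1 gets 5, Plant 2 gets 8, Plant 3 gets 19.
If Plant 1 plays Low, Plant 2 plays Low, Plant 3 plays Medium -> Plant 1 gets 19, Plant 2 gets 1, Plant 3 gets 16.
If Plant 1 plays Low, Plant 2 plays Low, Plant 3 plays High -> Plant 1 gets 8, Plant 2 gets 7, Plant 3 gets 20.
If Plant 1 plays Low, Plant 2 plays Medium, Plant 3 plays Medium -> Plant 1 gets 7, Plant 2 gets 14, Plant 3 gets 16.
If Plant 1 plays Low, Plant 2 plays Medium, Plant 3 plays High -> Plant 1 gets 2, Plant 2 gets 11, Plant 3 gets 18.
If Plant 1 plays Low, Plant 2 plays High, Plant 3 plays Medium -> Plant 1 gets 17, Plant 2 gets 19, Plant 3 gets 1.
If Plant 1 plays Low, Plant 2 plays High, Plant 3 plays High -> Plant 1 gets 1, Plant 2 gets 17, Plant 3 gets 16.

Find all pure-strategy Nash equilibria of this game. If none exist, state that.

none

(Idle, Low, Medium): Plant 1 can switch to Low (17 → 19). Not NE.
(Idle, Low, High): Plant 1 can switch to Low (6 → 8). Not NE.
(Idle, Medium, Medium): Plant 2 can switch to Low (7 → 9). Not NE.
(Idle, Medium, High): Plant 2 can switch to Low (10 → 13). Not NE.
(Idle, High, Medium): Plant 1 can switch to Low (4 → 17). Not NE.
(Idle, High, High): Plant 2 can switch to Low (8 → 13). Not NE.
(Low, Low, Medium): Plant 2 can switch to Medium (1 → 14). Not NE.
(Low, Low, High): Plant 2 can switch to Medium (7 → 11). Not NE.
(Low, Medium, Medium): Plant 1 can switch to Idle (7 → 19). Not NE.
(Low, Medium, High): Plant 1 can switch to Idle (2 → 19). Not NE.
(The remaining 2 profiles each have a profitable deviation by the same check.)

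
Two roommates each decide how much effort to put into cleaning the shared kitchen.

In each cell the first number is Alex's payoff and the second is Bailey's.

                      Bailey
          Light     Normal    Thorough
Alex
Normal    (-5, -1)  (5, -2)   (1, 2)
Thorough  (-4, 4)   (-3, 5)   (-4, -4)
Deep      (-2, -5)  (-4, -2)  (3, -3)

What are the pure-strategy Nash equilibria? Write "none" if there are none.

(Normal, Light): Alex can switch to Thorough (-5 → -4). Not NE.
(Normal, Normal): Bailey can switch to Light (-2 → -1). Not NE.
(Normal, Thorough): Alex can switch to Deep (1 → 3). Not NE.
(Thorough, Light): Alex can switch to Deep (-4 → -2). Not NE.
(Thorough, Normal): Alex can switch to Normal (-3 → 5). Not NE.
(Thorough, Thorough): Alex can switch to Normal (-4 → 1). Not NE.
(The remaining 3 profiles each have a profitable deviation by the same check.)

This game has no pure Nash equilibrium.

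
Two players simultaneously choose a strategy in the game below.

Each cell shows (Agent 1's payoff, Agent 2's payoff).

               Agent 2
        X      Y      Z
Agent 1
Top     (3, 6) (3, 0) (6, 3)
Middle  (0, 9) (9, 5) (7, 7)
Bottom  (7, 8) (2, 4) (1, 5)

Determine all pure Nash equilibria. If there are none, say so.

Agent 1 against X: payoffs 3, 0, 7 → best response Bottom.
Agent 1 against Y: payoffs 3, 9, 2 → best response Middle.
Agent 1 against Z: payoffs 6, 7, 1 → best response Middle.
Agent 2 against Top: payoffs 6, 0, 3 → best response X.
Agent 2 against Middle: payoffs 9, 5, 7 → best response X.
Agent 2 against Bottom: payoffs 8, 4, 5 → best response X.
Mutual best responses: (Bottom, X).

The unique pure-strategy Nash equilibrium is (Bottom, X).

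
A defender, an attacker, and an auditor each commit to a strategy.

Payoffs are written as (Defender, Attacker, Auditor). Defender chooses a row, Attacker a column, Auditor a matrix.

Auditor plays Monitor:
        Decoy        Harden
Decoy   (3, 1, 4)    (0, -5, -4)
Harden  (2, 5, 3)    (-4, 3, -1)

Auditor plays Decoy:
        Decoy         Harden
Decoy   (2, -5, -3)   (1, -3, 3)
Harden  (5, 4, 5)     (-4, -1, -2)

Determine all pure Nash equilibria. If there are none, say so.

Check each profile: it is a Nash equilibrium iff no player can strictly gain by switching unilaterally.
(Decoy, Decoy, Monitor): Defender gets 3, best alternative 2; Attacker gets 1, best alternative -5; Auditor gets 4, best alternative -3. No profitable deviation — NE.
(Decoy, Decoy, Decoy): Defender can switch to Harden (2 → 5). Not NE.
(Decoy, Harden, Monitor): Attacker can switch to Decoy (-5 → 1). Not NE.
(Decoy, Harden, Decoy): Defender gets 1, best alternative -4; Attacker gets -3, best alternative -5; Auditor gets 3, best alternative -4. No profitable deviation — NE.
(Harden, Decoy, Monitor): Defender can switch to Decoy (2 → 3). Not NE.
(Harden, Decoy, Decoy): Defender gets 5, best alternative 2; Attacker gets 4, best alternative -1; Auditor gets 5, best alternative 3. No profitable deviation — NE.
(Harden, Harden, Monitor): Defender can switch to Decoy (-4 → 0). Not NE.
(Harden, Harden, Decoy): Defender can switch to Decoy (-4 → 1). Not NE.

Pure-strategy Nash equilibria: (Decoy, Decoy, Monitor); (Decoy, Harden, Decoy); (Harden, Decoy, Decoy)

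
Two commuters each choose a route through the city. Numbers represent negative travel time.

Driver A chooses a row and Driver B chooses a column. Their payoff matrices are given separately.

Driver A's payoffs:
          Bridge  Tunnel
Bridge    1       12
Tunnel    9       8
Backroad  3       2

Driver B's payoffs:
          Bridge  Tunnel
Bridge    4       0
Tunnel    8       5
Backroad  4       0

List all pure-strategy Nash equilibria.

Pure NE: (Tunnel, Bridge)

(Bridge, Bridge): Driver A can switch to Tunnel (1 → 9). Not NE.
(Bridge, Tunnel): Driver B can switch to Bridge (0 → 4). Not NE.
(Tunnel, Bridge): Driver A gets 9, best alternative 3; Driver B gets 8, best alternative 5. No profitable deviation — NE.
(Tunnel, Tunnel): Driver A can switch to Bridge (8 → 12). Not NE.
(Backroad, Bridge): Driver A can switch to Tunnel (3 → 9). Not NE.
(Backroad, Tunnel): Driver A can switch to Bridge (2 → 12). Not NE.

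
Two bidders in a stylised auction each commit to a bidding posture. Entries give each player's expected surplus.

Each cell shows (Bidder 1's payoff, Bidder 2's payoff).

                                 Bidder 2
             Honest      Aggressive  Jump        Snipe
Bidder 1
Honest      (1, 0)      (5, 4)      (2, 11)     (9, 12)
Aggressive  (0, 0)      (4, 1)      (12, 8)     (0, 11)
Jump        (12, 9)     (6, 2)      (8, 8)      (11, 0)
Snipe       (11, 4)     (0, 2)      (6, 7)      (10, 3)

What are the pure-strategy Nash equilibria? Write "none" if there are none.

(Jump, Honest)

For each strategy profile, look for a profitable unilateral deviation.
(Honest, Honest): Bidder 1 can switch to Jump (1 → 12). Not NE.
(Honest, Aggressive): Bidder 1 can switch to Jump (5 → 6). Not NE.
(Honest, Jump): Bidder 1 can switch to Aggressive (2 → 12). Not NE.
(Honest, Snipe): Bidder 1 can switch to Jump (9 → 11). Not NE.
(Aggressive, Honest): Bidder 1 can switch to Honest (0 → 1). Not NE.
(Aggressive, Aggressive): Bidder 1 can switch to Honest (4 → 5). Not NE.
(Jump, Honest): Bidder 1 gets 12, best alternative 11; Bidder 2 gets 9, best alternative 8. No profitable deviation — NE.
(The remaining 9 profiles each have a profitable deviation by the same check.)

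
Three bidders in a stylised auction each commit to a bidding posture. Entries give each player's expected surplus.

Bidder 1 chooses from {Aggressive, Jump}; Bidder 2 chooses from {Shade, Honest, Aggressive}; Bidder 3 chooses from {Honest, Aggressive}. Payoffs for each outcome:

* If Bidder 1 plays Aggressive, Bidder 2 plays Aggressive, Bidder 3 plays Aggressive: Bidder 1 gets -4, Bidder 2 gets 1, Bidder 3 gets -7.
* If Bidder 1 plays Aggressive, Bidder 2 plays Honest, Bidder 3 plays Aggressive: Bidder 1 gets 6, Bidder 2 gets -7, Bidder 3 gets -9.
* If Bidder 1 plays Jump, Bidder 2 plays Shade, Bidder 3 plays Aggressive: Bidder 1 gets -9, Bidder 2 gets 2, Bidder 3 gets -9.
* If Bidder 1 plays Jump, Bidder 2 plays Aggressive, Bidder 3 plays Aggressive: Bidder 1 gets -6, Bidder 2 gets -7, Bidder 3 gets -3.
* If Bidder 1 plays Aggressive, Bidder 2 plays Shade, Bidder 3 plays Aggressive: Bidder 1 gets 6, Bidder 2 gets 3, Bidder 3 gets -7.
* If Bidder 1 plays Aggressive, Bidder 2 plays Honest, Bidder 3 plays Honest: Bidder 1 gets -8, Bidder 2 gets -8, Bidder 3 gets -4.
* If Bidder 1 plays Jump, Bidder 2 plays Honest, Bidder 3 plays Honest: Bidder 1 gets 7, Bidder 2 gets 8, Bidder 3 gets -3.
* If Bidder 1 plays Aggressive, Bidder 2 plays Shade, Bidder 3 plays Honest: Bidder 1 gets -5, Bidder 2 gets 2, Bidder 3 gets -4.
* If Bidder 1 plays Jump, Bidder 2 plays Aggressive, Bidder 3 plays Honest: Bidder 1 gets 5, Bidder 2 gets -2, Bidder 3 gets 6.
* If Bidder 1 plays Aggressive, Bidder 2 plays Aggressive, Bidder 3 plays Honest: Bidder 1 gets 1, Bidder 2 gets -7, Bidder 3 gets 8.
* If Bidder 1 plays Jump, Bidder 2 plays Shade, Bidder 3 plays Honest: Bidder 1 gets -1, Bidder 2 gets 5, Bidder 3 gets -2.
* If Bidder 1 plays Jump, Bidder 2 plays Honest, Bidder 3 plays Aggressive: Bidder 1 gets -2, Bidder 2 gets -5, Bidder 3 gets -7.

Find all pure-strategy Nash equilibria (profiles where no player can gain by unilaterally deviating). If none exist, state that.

(Aggressive, Shade, Honest): Bidder 1 can switch to Jump (-5 → -1). Not NE.
(Aggressive, Shade, Aggressive): Bidder 3 can switch to Honest (-7 → -4). Not NE.
(Aggressive, Honest, Honest): Bidder 1 can switch to Jump (-8 → 7). Not NE.
(Aggressive, Honest, Aggressive): Bidder 2 can switch to Shade (-7 → 3). Not NE.
(Aggressive, Aggressive, Honest): Bidder 1 can switch to Jump (1 → 5). Not NE.
(Aggressive, Aggressive, Aggressive): Bidder 2 can switch to Shade (1 → 3). Not NE.
(Jump, Honest, Honest): Bidder 1 gets 7, best alternative -8; Bidder 2 gets 8, best alternative 5; Bidder 3 gets -3, best alternative -7. No profitable deviation — NE.
(The remaining 5 profiles each have a profitable deviation by the same check.)

(Jump, Honest, Honest)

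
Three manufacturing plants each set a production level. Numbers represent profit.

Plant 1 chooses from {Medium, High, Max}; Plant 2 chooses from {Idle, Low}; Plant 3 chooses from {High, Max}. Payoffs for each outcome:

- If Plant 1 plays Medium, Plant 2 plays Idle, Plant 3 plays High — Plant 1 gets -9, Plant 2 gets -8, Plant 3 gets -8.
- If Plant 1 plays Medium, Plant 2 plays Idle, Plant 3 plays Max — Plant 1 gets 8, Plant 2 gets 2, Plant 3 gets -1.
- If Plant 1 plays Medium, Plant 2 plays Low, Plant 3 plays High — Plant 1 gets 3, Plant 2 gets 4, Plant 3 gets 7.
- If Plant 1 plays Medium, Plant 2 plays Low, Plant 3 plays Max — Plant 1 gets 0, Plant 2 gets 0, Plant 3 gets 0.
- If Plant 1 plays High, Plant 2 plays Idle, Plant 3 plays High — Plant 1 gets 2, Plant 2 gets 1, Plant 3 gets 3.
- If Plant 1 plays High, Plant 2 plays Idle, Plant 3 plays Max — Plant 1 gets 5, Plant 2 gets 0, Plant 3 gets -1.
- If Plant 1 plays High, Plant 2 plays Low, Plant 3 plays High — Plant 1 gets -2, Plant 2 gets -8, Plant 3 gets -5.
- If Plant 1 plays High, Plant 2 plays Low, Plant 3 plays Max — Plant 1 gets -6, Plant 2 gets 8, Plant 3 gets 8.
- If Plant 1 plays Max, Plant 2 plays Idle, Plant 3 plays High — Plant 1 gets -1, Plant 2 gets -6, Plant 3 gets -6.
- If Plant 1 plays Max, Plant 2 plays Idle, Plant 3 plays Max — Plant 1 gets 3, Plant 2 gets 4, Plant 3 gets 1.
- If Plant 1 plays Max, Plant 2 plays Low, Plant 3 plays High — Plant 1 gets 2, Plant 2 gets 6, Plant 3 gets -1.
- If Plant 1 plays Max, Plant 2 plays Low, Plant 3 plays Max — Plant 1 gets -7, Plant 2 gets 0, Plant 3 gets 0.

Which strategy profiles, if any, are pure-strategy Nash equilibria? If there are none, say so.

Mark each player's best response to every combination of opponents' strategies; a profile where every player is best-responding is a pure Nash equilibrium.
Plant 1 against (Idle, High): payoffs -9, 2, -1 → best response High.
Plant 1 against (Idle, Max): payoffs 8, 5, 3 → best response Medium.
Plant 1 against (Low, High): payoffs 3, -2, 2 → best response Medium.
Plant 1 against (Low, Max): payoffs 0, -6, -7 → best response Medium.
Plant 2 against (Medium, High): payoffs -8, 4 → best response Low.
Plant 2 against (Medium, Max): payoffs 2, 0 → best response Idle.
Plant 2 against (High, High): payoffs 1, -8 → best response Idle.
Plant 2 against (High, Max): payoffs 0, 8 → best response Low.
Plant 2 against (Max, High): payoffs -6, 6 → best response Low.
Plant 2 against (Max, Max): payoffs 4, 0 → best response Idle.
Plant 3 against (Medium, Idle): payoffs -8, -1 → best response Max.
Plant 3 against (Medium, Low): payoffs 7, 0 → best response High.
Plant 3 against (High, Idle): payoffs 3, -1 → best response High.
Plant 3 against (High, Low): payoffs -5, 8 → best response Max.
Plant 3 against (Max, Idle): payoffs -6, 1 → best response Max.
Plant 3 against (Max, Low): payoffs -1, 0 → best response Max.
Mutual best responses: (Medium, Idle, Max); (Medium, Low, High); (High, Idle, High).

Pure-strategy Nash equilibria: (Medium, Idle, Max), (Medium, Low, High), (High, Idle, High)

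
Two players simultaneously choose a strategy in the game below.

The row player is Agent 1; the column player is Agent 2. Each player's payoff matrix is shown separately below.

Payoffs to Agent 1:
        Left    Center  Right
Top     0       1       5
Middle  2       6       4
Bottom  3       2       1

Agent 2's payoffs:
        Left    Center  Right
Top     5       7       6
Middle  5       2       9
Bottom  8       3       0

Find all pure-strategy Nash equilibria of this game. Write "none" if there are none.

Pure NE: (Bottom, Left)

For each strategy profile, look for a profitable unilateral deviation.
(Top, Left): Agent 1 can switch to Middle (0 → 2). Not NE.
(Top, Center): Agent 1 can switch to Middle (1 → 6). Not NE.
(Top, Right): Agent 2 can switch to Center (6 → 7). Not NE.
(Middle, Left): Agent 1 can switch to Bottom (2 → 3). Not NE.
(Middle, Center): Agent 2 can switch to Left (2 → 5). Not NE.
(Middle, Right): Agent 1 can switch to Top (4 → 5). Not NE.
(Bottom, Left): Agent 1 gets 3, best alternative 2; Agent 2 gets 8, best alternative 3. No profitable deviation — NE.
(Bottom, Center): Agent 1 can switch to Middle (2 → 6). Not NE.
(Bottom, Right): Agent 1 can switch to Top (1 → 5). Not NE.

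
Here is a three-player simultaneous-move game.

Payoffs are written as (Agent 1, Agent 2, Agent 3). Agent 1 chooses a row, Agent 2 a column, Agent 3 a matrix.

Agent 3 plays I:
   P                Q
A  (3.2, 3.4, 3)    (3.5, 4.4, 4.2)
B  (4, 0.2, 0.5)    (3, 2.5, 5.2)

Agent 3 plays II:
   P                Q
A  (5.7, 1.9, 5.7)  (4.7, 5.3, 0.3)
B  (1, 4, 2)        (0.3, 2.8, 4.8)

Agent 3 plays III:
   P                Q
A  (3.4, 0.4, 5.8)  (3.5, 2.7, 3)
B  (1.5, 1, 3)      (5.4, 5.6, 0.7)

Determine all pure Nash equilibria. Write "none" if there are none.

Pure NE: (A, Q, I)

Agent 1 against (P, I): payoffs 3.2, 4 → best response B.
Agent 1 against (P, II): payoffs 5.7, 1 → best response A.
Agent 1 against (P, III): payoffs 3.4, 1.5 → best response A.
Agent 1 against (Q, I): payoffs 3.5, 3 → best response A.
Agent 1 against (Q, II): payoffs 4.7, 0.3 → best response A.
Agent 1 against (Q, III): payoffs 3.5, 5.4 → best response B.
Agent 2 against (A, I): payoffs 3.4, 4.4 → best response Q.
Agent 2 against (A, II): payoffs 1.9, 5.3 → best response Q.
Agent 2 against (A, III): payoffs 0.4, 2.7 → best response Q.
Agent 2 against (B, I): payoffs 0.2, 2.5 → best response Q.
Agent 2 against (B, II): payoffs 4, 2.8 → best response P.
Agent 2 against (B, III): payoffs 1, 5.6 → best response Q.
Agent 3 against (A, P): payoffs 3, 5.7, 5.8 → best response III.
Agent 3 against (A, Q): payoffs 4.2, 0.3, 3 → best response I.
Agent 3 against (B, P): payoffs 0.5, 2, 3 → best response III.
Agent 3 against (B, Q): payoffs 5.2, 4.8, 0.7 → best response I.
Mutual best responses: (A, Q, I).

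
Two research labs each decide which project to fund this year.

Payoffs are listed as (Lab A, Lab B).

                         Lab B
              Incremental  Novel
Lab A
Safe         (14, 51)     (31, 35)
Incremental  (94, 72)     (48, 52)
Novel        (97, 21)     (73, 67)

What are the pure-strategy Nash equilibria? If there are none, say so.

The unique pure-strategy Nash equilibrium is (Novel, Novel).

Lab A against Incremental: payoffs 14, 94, 97 → best response Novel.
Lab A against Novel: payoffs 31, 48, 73 → best response Novel.
Lab B against Safe: payoffs 51, 35 → best response Incremental.
Lab B against Incremental: payoffs 72, 52 → best response Incremental.
Lab B against Novel: payoffs 21, 67 → best response Novel.
Mutual best responses: (Novel, Novel).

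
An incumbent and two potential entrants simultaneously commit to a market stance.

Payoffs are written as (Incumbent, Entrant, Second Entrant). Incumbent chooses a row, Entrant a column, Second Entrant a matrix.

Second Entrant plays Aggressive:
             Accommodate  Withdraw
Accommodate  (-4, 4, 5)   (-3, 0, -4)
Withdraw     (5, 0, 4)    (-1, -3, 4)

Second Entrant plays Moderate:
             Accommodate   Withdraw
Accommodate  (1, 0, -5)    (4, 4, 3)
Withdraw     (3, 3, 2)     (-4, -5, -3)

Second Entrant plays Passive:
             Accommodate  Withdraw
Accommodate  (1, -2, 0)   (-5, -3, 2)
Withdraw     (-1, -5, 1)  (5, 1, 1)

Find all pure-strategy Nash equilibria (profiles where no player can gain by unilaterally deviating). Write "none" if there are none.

(Accommodate, Accommodate, Aggressive): Incumbent can switch to Withdraw (-4 → 5). Not NE.
(Accommodate, Accommodate, Moderate): Incumbent can switch to Withdraw (1 → 3). Not NE.
(Accommodate, Accommodate, Passive): Second Entrant can switch to Aggressive (0 → 5). Not NE.
(Accommodate, Withdraw, Aggressive): Incumbent can switch to Withdraw (-3 → -1). Not NE.
(Accommodate, Withdraw, Moderate): Incumbent gets 4, best alternative -4; Entrant gets 4, best alternative 0; Second Entrant gets 3, best alternative 2. No profitable deviation — NE.
(Accommodate, Withdraw, Passive): Incumbent can switch to Withdraw (-5 → 5). Not NE.
(Withdraw, Accommodate, Aggressive): Incumbent gets 5, best alternative -4; Entrant gets 0, best alternative -3; Second Entrant gets 4, best alternative 2. No profitable deviation — NE.
(Withdraw, Accommodate, Moderate): Second Entrant can switch to Aggressive (2 → 4). Not NE.
(Withdraw, Accommodate, Passive): Incumbent can switch to Accommodate (-1 → 1). Not NE.
(Withdraw, Withdraw, Aggressive): Entrant can switch to Accommodate (-3 → 0). Not NE.
(Withdraw, Withdraw, Moderate): Incumbent can switch to Accommodate (-4 → 4). Not NE.
(Withdraw, Withdraw, Passive): Second Entrant can switch to Aggressive (1 → 4). Not NE.

Pure-strategy Nash equilibria: (Accommodate, Withdraw, Moderate) and (Withdraw, Accommodate, Aggressive)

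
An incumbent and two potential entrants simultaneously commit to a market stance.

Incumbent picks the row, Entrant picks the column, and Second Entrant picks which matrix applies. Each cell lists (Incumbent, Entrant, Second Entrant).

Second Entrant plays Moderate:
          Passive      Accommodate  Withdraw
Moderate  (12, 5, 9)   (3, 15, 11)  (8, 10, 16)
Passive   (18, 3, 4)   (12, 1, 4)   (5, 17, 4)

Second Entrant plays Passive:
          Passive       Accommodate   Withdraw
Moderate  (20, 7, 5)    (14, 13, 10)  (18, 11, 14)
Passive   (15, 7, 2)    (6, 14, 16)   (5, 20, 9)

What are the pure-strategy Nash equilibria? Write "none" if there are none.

Mark each player's best response to every combination of opponents' strategies; a profile where every player is best-responding is a pure Nash equilibrium.
Incumbent against (Passive, Moderate): payoffs 12, 18 → best response Passive.
Incumbent against (Passive, Passive): payoffs 20, 15 → best response Moderate.
Incumbent against (Accommodate, Moderate): payoffs 3, 12 → best response Passive.
Incumbent against (Accommodate, Passive): payoffs 14, 6 → best response Moderate.
Incumbent against (Withdraw, Moderate): payoffs 8, 5 → best response Moderate.
Incumbent against (Withdraw, Passive): payoffs 18, 5 → best response Moderate.
Entrant against (Moderate, Moderate): payoffs 5, 15, 10 → best response Accommodate.
Entrant against (Moderate, Passive): payoffs 7, 13, 11 → best response Accommodate.
Entrant against (Passive, Moderate): payoffs 3, 1, 17 → best response Withdraw.
Entrant against (Passive, Passive): payoffs 7, 14, 20 → best response Withdraw.
Second Entrant against (Moderate, Passive): payoffs 9, 5 → best response Moderate.
Second Entrant against (Moderate, Accommodate): payoffs 11, 10 → best response Moderate.
Second Entrant against (Moderate, Withdraw): payoffs 16, 14 → best response Moderate.
Second Entrant against (Passive, Passive): payoffs 4, 2 → best response Moderate.
Second Entrant against (Passive, Accommodate): payoffs 4, 16 → best response Passive.
Second Entrant against (Passive, Withdraw): payoffs 4, 9 → best response Passive.
No profile is a mutual best response for all players.

No pure-strategy Nash equilibrium.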